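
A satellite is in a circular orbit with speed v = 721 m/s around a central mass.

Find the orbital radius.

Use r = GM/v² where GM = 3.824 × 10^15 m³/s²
v = 721 m/s
GM = 3.824 × 10^15 m³/s²
v² = 519841 m²/s²
r = GM/v² = (3.824 × 10^15) / 519841 = 7.3561 × 10^9 m ≈ 7.356 × 10^9 m

Final answer: 7.356 × 10^9 m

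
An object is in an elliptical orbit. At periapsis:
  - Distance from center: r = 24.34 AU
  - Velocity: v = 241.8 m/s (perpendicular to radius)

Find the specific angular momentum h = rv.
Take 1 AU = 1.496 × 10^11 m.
r = 24.34 AU = 3.64126 × 10^12 m
v = 241.8 m/s
h = rv = 3.64126 × 10^12 × 241.8 = 8.80458 × 10^14 m²/s ≈ 8.805 × 10^14 m²/s

Final answer: h = 8.805 × 10^14 m²/s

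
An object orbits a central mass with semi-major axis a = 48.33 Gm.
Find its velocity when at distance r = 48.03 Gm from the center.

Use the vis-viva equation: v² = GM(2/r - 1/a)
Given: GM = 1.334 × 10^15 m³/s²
a = 48.33 Gm = 4.833 × 10^10 m
r = 48.03 Gm = 4.803 × 10^10 m
GM = 1.334 × 10^15 m³/s²
2/r − 1/a = 4.16406 × 10^-11 − 2.06911 × 10^-11 = 2.09496 × 10^-11 m⁻¹
v² = GM (2/r − 1/a) = 27946.7 m²/s²
v = 167.173 m/s ≈ 167.2 m/s

Final answer: 167.2 m/s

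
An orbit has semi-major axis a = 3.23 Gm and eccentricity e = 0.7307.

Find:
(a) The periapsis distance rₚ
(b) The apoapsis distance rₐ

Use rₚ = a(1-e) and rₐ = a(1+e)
a = 3.23 Gm = 3.23 × 10^9 m
e = 0.7307:  1 − e = 0.2693,  1 + e = 1.7307
(a) rₚ = a(1 − e) = 3.23 × 10^9 m × 0.2693 = 8.69839 × 10^8 m ≈ 869.8 Mm
(b) rₐ = a(1 + e) = 3.23 × 10^9 m × 1.7307 = 5.59016 × 10^9 m ≈ 5.59 Gm

Final answer:
(a) rₚ = 869.8 Mm
(b) rₐ = 5.59 Gm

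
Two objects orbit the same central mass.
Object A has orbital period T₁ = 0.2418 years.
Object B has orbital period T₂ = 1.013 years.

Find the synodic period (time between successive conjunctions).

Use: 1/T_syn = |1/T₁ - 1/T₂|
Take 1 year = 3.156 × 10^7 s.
T₁ = 0.2418 years = 7.63121 × 10^6 s
T₂ = 1.013 years = 3.19703 × 10^7 s
1/T₁ = 1.31041 × 10^-7 s⁻¹
1/T₂ = 3.12791 × 10^-8 s⁻¹
|1/T₁ − 1/T₂| = 9.97618 × 10^-8 s⁻¹
T_syn = 1 / |1/T₁ − 1/T₂| = 1.00239 × 10^7 s ≈ 0.3176 years

Final answer: T_syn = 0.3176 years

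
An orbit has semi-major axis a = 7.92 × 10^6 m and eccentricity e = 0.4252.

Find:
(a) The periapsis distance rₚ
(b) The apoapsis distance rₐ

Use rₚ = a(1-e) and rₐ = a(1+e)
a = 7.92 × 10^6 m
e = 0.4252:  1 − e = 0.5748,  1 + e = 1.4252
(a) rₚ = a(1 − e) = 7.92 × 10^6 m × 0.5748 = 4.55242 × 10^6 m ≈ 4.552 × 10^6 m
(b) rₐ = a(1 + e) = 7.92 × 10^6 m × 1.4252 = 1.12876 × 10^7 m ≈ 1.129 × 10^7 m

Final answer:
(a) rₚ = 4.552 × 10^6 m
(b) rₐ = 1.129 × 10^7 m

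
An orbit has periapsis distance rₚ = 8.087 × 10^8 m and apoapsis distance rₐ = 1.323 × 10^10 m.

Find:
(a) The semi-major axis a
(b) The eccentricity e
rₚ = 8.087 × 10^8 m
rₐ = 1.323 × 10^10 m
(a) a = (rₚ + rₐ)/2 = 7.01935 × 10^9 m ≈ 7.019 × 10^9 m
(b) e = (rₐ − rₚ)/(rₐ + rₚ) = (1.24213 × 10^10) / (1.40387 × 10^10) = 0.88479

Final answer:
(a) a = 7.019 × 10^9 m
(b) e = 0.8848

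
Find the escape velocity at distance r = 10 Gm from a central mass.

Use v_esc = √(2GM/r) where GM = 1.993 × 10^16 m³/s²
r = 10 Gm = 1 × 10^10 m
GM = 1.993 × 10^16 m³/s²
2GM/r = 2 × (1.993 × 10^16) / (1 × 10^10) = 3.986 × 10^6 m²/s²
v_esc = √(2GM/r) = 1996.5 m/s ≈ 1.996 km/s

Final answer: 1.996 km/s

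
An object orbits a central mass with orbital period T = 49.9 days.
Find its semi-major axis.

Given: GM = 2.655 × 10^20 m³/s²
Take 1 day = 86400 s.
T = 49.9 days = 4.31136 × 10^6 s
GM = 2.655 × 10^20 m³/s²
Kepler's third law: a³ = GM T² / (4π²)
T² = 1.85878 × 10^13 s²
a³ = (2.655 × 10^20) × (1.85878 × 10^13) / (4π²) = 1.25007 × 10^32 m³
a = (a³)^(1/3) = 5.00009 × 10^10 m ≈ 50 Gm

Final answer: 50 Gm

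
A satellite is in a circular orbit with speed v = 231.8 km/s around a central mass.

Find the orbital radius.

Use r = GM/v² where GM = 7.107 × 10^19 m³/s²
v = 231.8 km/s = 231800 m/s
GM = 7.107 × 10^19 m³/s²
v² = 5.37312 × 10^10 m²/s²
r = GM/v² = (7.107 × 10^19) / (5.37312 × 10^10) = 1.32269 × 10^9 m ≈ 1.323 × 10^9 m

Final answer: 1.323 × 10^9 m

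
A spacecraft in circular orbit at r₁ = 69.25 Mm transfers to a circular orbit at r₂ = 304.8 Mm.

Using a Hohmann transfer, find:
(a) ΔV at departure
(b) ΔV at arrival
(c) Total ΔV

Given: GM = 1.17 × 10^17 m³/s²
r₁ = 69.25 Mm = 6.925 × 10^7 m
r₂ = 304.8 Mm = 3.048 × 10^8 m
GM = 1.17 × 10^17 m³/s²
Transfer ellipse: a_t = (r₁ + r₂)/2 = 1.87025 × 10^8 m
Circular speed at r₁: v₁ = √(GM/r₁) = 41103.9 m/s
Transfer speed at r₁ (periapsis): v₁ₜ = √(GM(2/r₁ − 1/a_t)) = 52473.6 m/s
(a) ΔV₁ = v₁ₜ − v₁ = 11369.7 m/s ≈ 11.37 km/s
Circular speed at r₂: v₂ = √(GM/r₂) = 19592.3 m/s
Transfer speed at r₂ (apoapsis): v₂ₜ = √(GM(2/r₂ − 1/a_t)) = 11921.9 m/s
(b) ΔV₂ = v₂ − v₂ₜ = 7670.4 m/s ≈ 7.67 km/s
(c) ΔV_total = ΔV₁ + ΔV₂ = 19040.1 m/s ≈ 19.04 km/s

Final answer:
(a) ΔV₁ = 11.37 km/s
(b) ΔV₂ = 7.67 km/s
(c) ΔV_total = 19.04 km/s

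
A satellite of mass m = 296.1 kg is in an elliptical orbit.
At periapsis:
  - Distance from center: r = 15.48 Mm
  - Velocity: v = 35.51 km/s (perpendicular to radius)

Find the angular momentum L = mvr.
r = 15.48 Mm = 1.548 × 10^7 m
v = 35.51 km/s = 35510 m/s
vr = 35510 × 1.548 × 10^7 = 5.49695 × 10^11 m²/s
L = m × vr = 296.1 × 5.49695 × 10^11 = 1.62765 × 10^14 kg·m²/s ≈ 1.628 × 10^14 kg·m²/s

Final answer: L = 1.628 × 10^14 kg·m²/s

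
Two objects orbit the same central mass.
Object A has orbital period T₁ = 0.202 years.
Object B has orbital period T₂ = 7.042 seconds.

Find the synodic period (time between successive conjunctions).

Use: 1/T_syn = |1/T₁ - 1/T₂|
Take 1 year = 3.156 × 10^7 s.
T₁ = 0.202 years = 6.37512 × 10^6 s
T₂ = 7.042 seconds
1/T₁ = 1.5686 × 10^-7 s⁻¹
1/T₂ = 0.142005 s⁻¹
|1/T₁ − 1/T₂| = 0.142005 s⁻¹
T_syn = 1 / |1/T₁ − 1/T₂| = 7.04201 s ≈ 7.042 seconds

Final answer: T_syn = 7.042 seconds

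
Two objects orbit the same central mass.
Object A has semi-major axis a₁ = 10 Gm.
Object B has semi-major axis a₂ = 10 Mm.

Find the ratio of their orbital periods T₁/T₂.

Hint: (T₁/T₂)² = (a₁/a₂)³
a₁ = 10 Gm = 1 × 10^10 m
a₂ = 10 Mm = 1 × 10^7 m
a₁/a₂ = 1000
T₁/T₂ = (a₁/a₂)^(3/2) = (1000)^1.5 = 31622.8

Final answer: T₁/T₂ = 3.162 × 10^4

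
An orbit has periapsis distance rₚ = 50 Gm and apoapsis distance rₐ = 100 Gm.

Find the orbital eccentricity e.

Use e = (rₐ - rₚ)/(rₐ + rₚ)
rₚ = 50 Gm = 5 × 10^10 m
rₐ = 100 Gm = 1 × 10^11 m
rₐ − rₚ = 5 × 10^10 m
rₐ + rₚ = 1.5 × 10^11 m
e = (rₐ − rₚ)/(rₐ + rₚ) = 0.333333

Final answer: e = 0.3333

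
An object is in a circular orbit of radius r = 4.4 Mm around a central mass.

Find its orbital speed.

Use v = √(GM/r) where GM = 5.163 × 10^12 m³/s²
r = 4.4 Mm = 4.4 × 10^6 m
GM = 5.163 × 10^12 m³/s²
GM/r = (5.163 × 10^12) / (4.4 × 10^6) = 1.17341 × 10^6 m²/s²
v = √(GM/r) = 1083.24 m/s ≈ 1.083 km/s

Final answer: 1.083 km/s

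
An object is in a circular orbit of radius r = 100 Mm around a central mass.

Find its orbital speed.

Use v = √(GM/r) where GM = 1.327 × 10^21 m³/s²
r = 100 Mm = 1 × 10^8 m
GM = 1.327 × 10^21 m³/s²
GM/r = (1.327 × 10^21) / (1 × 10^8) = 1.327 × 10^13 m²/s²
v = √(GM/r) = 3.6428 × 10^6 m/s ≈ 3643 km/s

Final answer: 3643 km/s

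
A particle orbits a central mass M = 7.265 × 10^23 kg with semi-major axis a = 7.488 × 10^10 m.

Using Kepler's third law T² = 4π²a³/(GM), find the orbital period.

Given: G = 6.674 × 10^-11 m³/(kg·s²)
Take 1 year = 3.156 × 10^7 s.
M = 7.265 × 10^23 kg
GM = G × M = 6.674 × 10^-11 × 7.265 × 10^23 = 4.84866 × 10^13 m³/s²
a = 7.488 × 10^10 m
a³ = 4.19853 × 10^32 m³
T = 2π √(a³/GM) = 2π √((4.19853 × 10^32) / (4.84866 × 10^13)) = 2π × 2.94264 × 10^9 s
T = 1.84892 × 10^10 s ≈ 585.8 years

Final answer: 585.8 years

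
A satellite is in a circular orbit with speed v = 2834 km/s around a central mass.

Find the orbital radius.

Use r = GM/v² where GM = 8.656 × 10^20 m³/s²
v = 2834 km/s = 2.834 × 10^6 m/s
GM = 8.656 × 10^20 m³/s²
v² = 8.03156 × 10^12 m²/s²
r = GM/v² = (8.656 × 10^20) / (8.03156 × 10^12) = 1.07775 × 10^8 m ≈ 107.8 Mm

Final answer: 107.8 Mm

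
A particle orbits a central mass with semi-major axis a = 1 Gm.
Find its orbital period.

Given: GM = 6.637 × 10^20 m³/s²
a = 1 Gm = 1 × 10^9 m
GM = 6.637 × 10^20 m³/s²
a³ = 1 × 10^27 m³
T = 2π √(a³/GM) = 2π √((1 × 10^27) / (6.637 × 10^20)) = 2π × 1227.48 s
T = 7712.48 s ≈ 2.142 hours

Final answer: 2.142 hours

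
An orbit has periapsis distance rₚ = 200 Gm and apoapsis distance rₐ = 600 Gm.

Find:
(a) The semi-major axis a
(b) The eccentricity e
rₚ = 200 Gm = 2 × 10^11 m
rₐ = 600 Gm = 6 × 10^11 m
(a) a = (rₚ + rₐ)/2 = 4 × 10^11 m ≈ 400 Gm
(b) e = (rₐ − rₚ)/(rₐ + rₚ) = (4 × 10^11) / (8 × 10^11) = 0.5

Final answer:
(a) a = 400 Gm
(b) e = 0.5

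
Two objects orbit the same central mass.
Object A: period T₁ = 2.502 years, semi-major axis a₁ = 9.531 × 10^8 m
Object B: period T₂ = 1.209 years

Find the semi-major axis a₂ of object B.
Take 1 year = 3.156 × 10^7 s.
T₁ = 2.502 years = 7.89631 × 10^7 s
T₂ = 1.209 years = 3.8156 × 10^7 s
a₁ = 9.531 × 10^8 m
Kepler's third law: (T₂/T₁)² = (a₂/a₁)³  ⇒  a₂ = a₁ (T₂/T₁)^(2/3)
T₂/T₁ = 0.483213
(T₂/T₁)^(2/3) = 0.615781
a₂ = 9.531 × 10^8 m × 0.615781 = 5.869 × 10^8 m ≈ 5.869 × 10^8 m

Final answer: a₂ = 5.869 × 10^8 m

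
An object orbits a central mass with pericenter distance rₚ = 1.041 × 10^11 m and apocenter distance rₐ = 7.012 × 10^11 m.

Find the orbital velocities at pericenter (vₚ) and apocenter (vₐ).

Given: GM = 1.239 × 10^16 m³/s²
rₚ = 1.041 × 10^11 m
rₐ = 7.012 × 10^11 m
GM = 1.239 × 10^16 m³/s²
a = (rₚ + rₐ)/2 = 4.0265 × 10^11 m
Vis-viva: v² = GM (2/r − 1/a)
vₚ² = 1.239 × 10^16 × (1.92123 × 10^-11 − 2.48355 × 10^-12) = 207269 m²/s²
vₚ = 455.268 m/s ≈ 455.3 m/s
vₐ² = 1.239 × 10^16 × (2.85225 × 10^-12 − 2.48355 × 10^-12) = 4568.28 m²/s²
vₐ = 67.589 m/s ≈ 67.59 m/s

Final answer: vₚ = 455.3 m/s, vₐ = 67.59 m/s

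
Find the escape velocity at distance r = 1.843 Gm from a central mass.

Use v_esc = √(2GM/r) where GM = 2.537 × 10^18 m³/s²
r = 1.843 Gm = 1.843 × 10^9 m
GM = 2.537 × 10^18 m³/s²
2GM/r = 2 × (2.537 × 10^18) / (1.843 × 10^9) = 2.75312 × 10^9 m²/s²
v_esc = √(2GM/r) = 52470.2 m/s ≈ 52.47 km/s

Final answer: 52.47 km/s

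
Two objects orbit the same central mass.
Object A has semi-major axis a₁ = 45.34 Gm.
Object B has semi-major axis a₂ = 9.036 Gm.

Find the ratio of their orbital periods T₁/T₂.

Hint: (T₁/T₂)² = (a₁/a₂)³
a₁ = 45.34 Gm = 4.534 × 10^10 m
a₂ = 9.036 Gm = 9.036 × 10^9 m
a₁/a₂ = 5.01771
T₁/T₂ = (a₁/a₂)^(3/2) = (5.01771)^1.5 = 11.2398

Final answer: T₁/T₂ = 11.24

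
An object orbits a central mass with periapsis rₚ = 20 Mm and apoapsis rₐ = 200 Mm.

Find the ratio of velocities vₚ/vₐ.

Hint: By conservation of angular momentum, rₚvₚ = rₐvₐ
rₚ = 20 Mm = 2 × 10^7 m
rₐ = 200 Mm = 2 × 10^8 m
rₚvₚ = rₐvₐ  ⇒  vₚ/vₐ = rₐ/rₚ
vₚ/vₐ = (2 × 10^8) / (2 × 10^7) = 10

Final answer: vₚ/vₐ = 10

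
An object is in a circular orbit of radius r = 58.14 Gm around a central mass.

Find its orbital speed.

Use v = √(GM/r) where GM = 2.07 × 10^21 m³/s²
r = 58.14 Gm = 5.814 × 10^10 m
GM = 2.07 × 10^21 m³/s²
GM/r = (2.07 × 10^21) / (5.814 × 10^10) = 3.56037 × 10^10 m²/s²
v = √(GM/r) = 188689 m/s ≈ 188.7 km/s

Final answer: 188.7 km/s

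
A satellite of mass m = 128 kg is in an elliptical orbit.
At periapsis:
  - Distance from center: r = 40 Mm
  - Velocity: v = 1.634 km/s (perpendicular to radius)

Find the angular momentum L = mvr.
r = 40 Mm = 4 × 10^7 m
v = 1.634 km/s = 1634 m/s
vr = 1634 × 4 × 10^7 = 6.536 × 10^10 m²/s
L = m × vr = 128 × 6.536 × 10^10 = 8.36608 × 10^12 kg·m²/s ≈ 8.366 × 10^12 kg·m²/s

Final answer: L = 8.366 × 10^12 kg·m²/s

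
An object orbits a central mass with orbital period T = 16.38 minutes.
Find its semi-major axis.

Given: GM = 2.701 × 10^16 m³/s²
T = 16.38 minutes = 982.8 s
GM = 2.701 × 10^16 m³/s²
Kepler's third law: a³ = GM T² / (4π²)
T² = 965896 s²
a³ = (2.701 × 10^16) × 965896 / (4π²) = 6.60838 × 10^20 m³
a = (a³)^(1/3) = 8.71027 × 10^6 m ≈ 8.71 Mm

Final answer: 8.71 Mm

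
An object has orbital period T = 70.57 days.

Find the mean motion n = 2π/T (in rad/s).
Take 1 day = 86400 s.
T = 70.57 days = 6.09725 × 10^6 s
n = 2π / (6.09725 × 10^6 s) = 1.0305 × 10^-6 rad/s ≈ 1.03 × 10^-6 rad/s

Final answer: n = 1.03 × 10^-6 rad/s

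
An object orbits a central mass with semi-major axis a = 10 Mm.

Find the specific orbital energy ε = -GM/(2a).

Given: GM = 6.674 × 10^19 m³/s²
a = 10 Mm = 1 × 10^7 m
GM = 6.674 × 10^19 m³/s²
2a = 2 × 10^7 m
ε = −GM/(2a) = -3.337 × 10^12 J/kg ≈ -3337 GJ/kg

Final answer: -3337 GJ/kg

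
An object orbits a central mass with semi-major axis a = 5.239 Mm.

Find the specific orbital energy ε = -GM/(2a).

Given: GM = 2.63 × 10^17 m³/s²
a = 5.239 Mm = 5.239 × 10^6 m
GM = 2.63 × 10^17 m³/s²
2a = 1.0478 × 10^7 m
ε = −GM/(2a) = -2.51002 × 10^10 J/kg ≈ -25.1 GJ/kg

Final answer: -25.1 GJ/kg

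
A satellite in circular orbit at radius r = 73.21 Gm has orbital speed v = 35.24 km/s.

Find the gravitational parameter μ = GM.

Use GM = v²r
r = 73.21 Gm = 7.321 × 10^10 m
v = 35.24 km/s = 35240 m/s
v² = 1.24186 × 10^9 m²/s²
GM = v²r = 1.24186 × 10^9 × 7.321 × 10^10 = 9.09164 × 10^19 m³/s²
GM ≈ 9.092 × 10^19 m³/s²

Final answer: GM = 9.092 × 10^19 m³/s²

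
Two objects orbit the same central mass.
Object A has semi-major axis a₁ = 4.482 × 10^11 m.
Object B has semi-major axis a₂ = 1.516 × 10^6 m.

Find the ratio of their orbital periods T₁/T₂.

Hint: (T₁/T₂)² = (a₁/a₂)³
a₁ = 4.482 × 10^11 m
a₂ = 1.516 × 10^6 m
a₁/a₂ = 295646
T₁/T₂ = (a₁/a₂)^(3/2) = (295646)^1.5 = 1.60753 × 10^8

Final answer: T₁/T₂ = 1.608 × 10^8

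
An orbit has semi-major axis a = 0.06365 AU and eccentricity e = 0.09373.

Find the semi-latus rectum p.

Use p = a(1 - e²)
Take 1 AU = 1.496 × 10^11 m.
a = 0.06365 AU = 9.52204 × 10^9 m
e = 0.09373,  e² = 0.00878531,  1 − e² = 0.991215
p = a(1 − e²) = 9.52204 × 10^9 m × 0.991215 = 9.43839 × 10^9 m ≈ 0.06309 AU

Final answer: p = 0.06309 AU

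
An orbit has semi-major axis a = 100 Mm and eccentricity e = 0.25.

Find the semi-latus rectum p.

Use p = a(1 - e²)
a = 100 Mm = 1 × 10^8 m
e = 0.25,  e² = 0.0625,  1 − e² = 0.9375
p = a(1 − e²) = 1 × 10^8 m × 0.9375 = 9.375 × 10^7 m ≈ 93.75 Mm

Final answer: p = 93.75 Mm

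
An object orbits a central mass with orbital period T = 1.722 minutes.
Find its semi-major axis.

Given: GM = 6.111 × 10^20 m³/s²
T = 1.722 minutes = 103.32 s
GM = 6.111 × 10^20 m³/s²
Kepler's third law: a³ = GM T² / (4π²)
T² = 10675 s²
a³ = (6.111 × 10^20) × 10675 / (4π²) = 1.65242 × 10^23 m³
a = (a³)^(1/3) = 5.48749 × 10^7 m ≈ 54.87 Mm

Final answer: 54.87 Mm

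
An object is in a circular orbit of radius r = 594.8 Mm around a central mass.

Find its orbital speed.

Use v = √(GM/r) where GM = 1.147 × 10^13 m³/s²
r = 594.8 Mm = 5.948 × 10^8 m
GM = 1.147 × 10^13 m³/s²
GM/r = (1.147 × 10^13) / (5.948 × 10^8) = 19283.8 m²/s²
v = √(GM/r) = 138.866 m/s ≈ 138.9 m/s

Final answer: 138.9 m/s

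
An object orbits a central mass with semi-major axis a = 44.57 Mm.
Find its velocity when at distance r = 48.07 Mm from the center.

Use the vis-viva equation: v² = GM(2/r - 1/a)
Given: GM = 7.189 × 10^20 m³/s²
a = 44.57 Mm = 4.457 × 10^7 m
r = 48.07 Mm = 4.807 × 10^7 m
GM = 7.189 × 10^20 m³/s²
2/r − 1/a = 4.1606 × 10^-8 − 2.24366 × 10^-8 = 1.91694 × 10^-8 m⁻¹
v² = GM (2/r − 1/a) = 1.37809 × 10^13 m²/s²
v = 3.71226 × 10^6 m/s ≈ 3712 km/s

Final answer: 3712 km/s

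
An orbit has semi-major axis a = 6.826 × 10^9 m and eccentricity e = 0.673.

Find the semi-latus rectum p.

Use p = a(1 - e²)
a = 6.826 × 10^9 m
e = 0.673,  e² = 0.452929,  1 − e² = 0.547071
p = a(1 − e²) = 6.826 × 10^9 m × 0.547071 = 3.73431 × 10^9 m ≈ 3.734 × 10^9 m

Final answer: p = 3.734 × 10^9 m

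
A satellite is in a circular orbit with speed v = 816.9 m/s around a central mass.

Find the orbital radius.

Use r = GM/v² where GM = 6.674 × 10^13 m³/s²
v = 816.9 m/s
GM = 6.674 × 10^13 m³/s²
v² = 667326 m²/s²
r = GM/v² = (6.674 × 10^13) / 667326 = 1.00011 × 10^8 m ≈ 100 Mm

Final answer: 100 Mm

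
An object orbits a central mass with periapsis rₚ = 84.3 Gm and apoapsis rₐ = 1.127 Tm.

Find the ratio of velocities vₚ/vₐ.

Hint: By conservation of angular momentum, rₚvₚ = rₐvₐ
rₚ = 84.3 Gm = 8.43 × 10^10 m
rₐ = 1.127 Tm = 1.127 × 10^12 m
rₚvₚ = rₐvₐ  ⇒  vₚ/vₐ = rₐ/rₚ
vₚ/vₐ = (1.127 × 10^12) / (8.43 × 10^10) = 13.3689

Final answer: vₚ/vₐ = 13.37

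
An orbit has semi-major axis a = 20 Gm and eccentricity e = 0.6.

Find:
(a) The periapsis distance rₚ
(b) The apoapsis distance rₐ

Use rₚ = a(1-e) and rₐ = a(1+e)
a = 20 Gm = 2 × 10^10 m
e = 0.6:  1 − e = 0.4,  1 + e = 1.6
(a) rₚ = a(1 − e) = 2 × 10^10 m × 0.4 = 8 × 10^9 m ≈ 8 Gm
(b) rₐ = a(1 + e) = 2 × 10^10 m × 1.6 = 3.2 × 10^10 m ≈ 32 Gm

Final answer:
(a) rₚ = 8 Gm
(b) rₐ = 32 Gm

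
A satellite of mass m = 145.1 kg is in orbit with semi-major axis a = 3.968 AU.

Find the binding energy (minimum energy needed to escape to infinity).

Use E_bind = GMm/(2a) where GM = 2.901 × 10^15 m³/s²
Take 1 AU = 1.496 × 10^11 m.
a = 3.968 AU = 5.93613 × 10^11 m
GM = 2.901 × 10^15 m³/s²
m = 145.1 kg
GMm = 2.901 × 10^15 × 145.1 = 4.20935 × 10^17 m³·kg/s²
2a = 1.18723 × 10^12 m
E_bind = GMm/(2a) = 354554 J ≈ 354.6 kJ

Final answer: 354.6 kJ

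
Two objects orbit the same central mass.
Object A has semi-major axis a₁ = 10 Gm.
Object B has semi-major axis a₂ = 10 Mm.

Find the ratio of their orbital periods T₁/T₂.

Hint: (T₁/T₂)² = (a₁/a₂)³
a₁ = 10 Gm = 1 × 10^10 m
a₂ = 10 Mm = 1 × 10^7 m
a₁/a₂ = 1000
T₁/T₂ = (a₁/a₂)^(3/2) = (1000)^1.5 = 31622.8

Final answer: T₁/T₂ = 3.162 × 10^4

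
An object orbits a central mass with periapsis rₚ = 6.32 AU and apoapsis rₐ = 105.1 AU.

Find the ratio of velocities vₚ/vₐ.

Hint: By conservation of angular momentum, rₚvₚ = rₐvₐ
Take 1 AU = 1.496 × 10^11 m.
rₚ = 6.32 AU = 9.45472 × 10^11 m
rₐ = 105.1 AU = 1.5723 × 10^13 m
rₚvₚ = rₐvₐ  ⇒  vₚ/vₐ = rₐ/rₚ
vₚ/vₐ = (1.5723 × 10^13) / (9.45472 × 10^11) = 16.6297

Final answer: vₚ/vₐ = 16.63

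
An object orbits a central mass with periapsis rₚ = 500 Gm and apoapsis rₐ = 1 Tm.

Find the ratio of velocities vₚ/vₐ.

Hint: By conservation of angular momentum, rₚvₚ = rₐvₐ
rₚ = 500 Gm = 5 × 10^11 m
rₐ = 1 Tm = 1 × 10^12 m
rₚvₚ = rₐvₐ  ⇒  vₚ/vₐ = rₐ/rₚ
vₚ/vₐ = (1 × 10^12) / (5 × 10^11) = 2

Final answer: vₚ/vₐ = 2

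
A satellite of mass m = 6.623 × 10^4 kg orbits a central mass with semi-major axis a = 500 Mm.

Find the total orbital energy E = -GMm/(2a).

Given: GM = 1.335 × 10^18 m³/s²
a = 500 Mm = 5 × 10^8 m
GM = 1.335 × 10^18 m³/s²
2a = 1 × 10^9 m
GMm = 1.335 × 10^18 × 66230 = 8.84171 × 10^22 m³·kg/s²
E = −GMm/(2a) = -8.8417 × 10^13 J ≈ -88.42 TJ

Final answer: -88.42 TJ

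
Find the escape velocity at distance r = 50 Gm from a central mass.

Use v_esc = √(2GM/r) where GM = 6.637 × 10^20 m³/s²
r = 50 Gm = 5 × 10^10 m
GM = 6.637 × 10^20 m³/s²
2GM/r = 2 × (6.637 × 10^20) / (5 × 10^10) = 2.6548 × 10^10 m²/s²
v_esc = √(2GM/r) = 162936 m/s ≈ 162.9 km/s

Final answer: 162.9 km/s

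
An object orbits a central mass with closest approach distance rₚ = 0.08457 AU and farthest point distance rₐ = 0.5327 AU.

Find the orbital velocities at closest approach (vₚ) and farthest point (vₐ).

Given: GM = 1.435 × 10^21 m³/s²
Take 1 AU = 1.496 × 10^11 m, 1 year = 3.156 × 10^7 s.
rₚ = 0.08457 AU = 1.26517 × 10^10 m
rₐ = 0.5327 AU = 7.96919 × 10^10 m
GM = 1.435 × 10^21 m³/s²
a = (rₚ + rₐ)/2 = 4.61718 × 10^10 m
Vis-viva: v² = GM (2/r − 1/a)
vₚ² = 1.435 × 10^21 × (1.58082 × 10^-10 − 2.16582 × 10^-11) = 1.95768 × 10^11 m²/s²
vₚ = 442457 m/s ≈ 93.34 AU/year
vₐ² = 1.435 × 10^21 × (2.50966 × 10^-11 − 2.16582 × 10^-11) = 4.93411 × 10^9 m²/s²
vₐ = 70243.2 m/s ≈ 14.82 AU/year

Final answer: vₚ = 93.34 AU/year, vₐ = 14.82 AU/year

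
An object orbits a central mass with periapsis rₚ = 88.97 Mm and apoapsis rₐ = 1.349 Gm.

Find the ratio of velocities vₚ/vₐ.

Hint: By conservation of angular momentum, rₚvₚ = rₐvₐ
rₚ = 88.97 Mm = 8.897 × 10^7 m
rₐ = 1.349 Gm = 1.349 × 10^9 m
rₚvₚ = rₐvₐ  ⇒  vₚ/vₐ = rₐ/rₚ
vₚ/vₐ = (1.349 × 10^9) / (8.897 × 10^7) = 15.1624

Final answer: vₚ/vₐ = 15.16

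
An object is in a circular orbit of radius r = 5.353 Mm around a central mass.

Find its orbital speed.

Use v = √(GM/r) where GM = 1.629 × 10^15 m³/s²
r = 5.353 Mm = 5.353 × 10^6 m
GM = 1.629 × 10^15 m³/s²
GM/r = (1.629 × 10^15) / (5.353 × 10^6) = 3.04315 × 10^8 m²/s²
v = √(GM/r) = 17444.6 m/s ≈ 17.44 km/s

Final answer: 17.44 km/s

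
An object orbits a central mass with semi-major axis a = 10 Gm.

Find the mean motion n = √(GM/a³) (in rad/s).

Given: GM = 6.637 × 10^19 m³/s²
a = 10 Gm = 1 × 10^10 m
GM = 6.637 × 10^19 m³/s²
a³ = 1 × 10^30 m³
GM/a³ = (6.637 × 10^19) / (1 × 10^30) = 6.637 × 10^-11 s⁻²
n = √(GM/a³) = 8.14678 × 10^-6 rad/s ≈ 8.147 × 10^-6 rad/s

Final answer: n = 8.147 × 10^-6 rad/s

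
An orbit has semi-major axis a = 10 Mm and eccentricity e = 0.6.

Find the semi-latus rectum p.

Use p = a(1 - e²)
a = 10 Mm = 1 × 10^7 m
e = 0.6,  e² = 0.36,  1 − e² = 0.64
p = a(1 − e²) = 1 × 10^7 m × 0.64 = 6.4 × 10^6 m ≈ 6.4 Mm

Final answer: p = 6.4 Mm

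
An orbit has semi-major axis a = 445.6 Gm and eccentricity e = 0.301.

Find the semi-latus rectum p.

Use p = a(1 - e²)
a = 445.6 Gm = 4.456 × 10^11 m
e = 0.301,  e² = 0.090601,  1 − e² = 0.909399
p = a(1 − e²) = 4.456 × 10^11 m × 0.909399 = 4.05228 × 10^11 m ≈ 405.2 Gm

Final answer: p = 405.2 Gm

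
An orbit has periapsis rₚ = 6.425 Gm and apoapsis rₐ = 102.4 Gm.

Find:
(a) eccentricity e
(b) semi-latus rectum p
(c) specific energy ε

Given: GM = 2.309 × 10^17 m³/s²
rₚ = 6.425 Gm = 6.425 × 10^9 m
rₐ = 102.4 Gm = 1.024 × 10^11 m
GM = 2.309 × 10^17 m³/s²
a = (rₚ + rₐ)/2 = 5.44125 × 10^10 m
e = (rₐ − rₚ)/(rₐ + rₚ) = (9.5975 × 10^10) / (1.08825 × 10^11) = 0.881921
(a) e = 0.881921 ≈ 0.8819
(b) 1 − e² = 0.222216;  p = a(1 − e²) = 5.44125 × 10^10 × 0.222216 = 1.20913 × 10^10 m ≈ 12.09 Gm
(c) 2a = 1.08825 × 10^11 m;  ε = −GM/(2a) = -2.12176 × 10^6 J/kg ≈ -2.122 MJ/kg

Final answer:
(a) eccentricity e = 0.8819
(b) semi-latus rectum p = 12.09 Gm
(c) specific energy ε = -2.122 MJ/kg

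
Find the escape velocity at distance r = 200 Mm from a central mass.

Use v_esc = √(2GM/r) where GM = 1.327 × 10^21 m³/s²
r = 200 Mm = 2 × 10^8 m
GM = 1.327 × 10^21 m³/s²
2GM/r = 2 × (1.327 × 10^21) / (2 × 10^8) = 1.327 × 10^13 m²/s²
v_esc = √(2GM/r) = 3.6428 × 10^6 m/s ≈ 3643 km/s

Final answer: 3643 km/s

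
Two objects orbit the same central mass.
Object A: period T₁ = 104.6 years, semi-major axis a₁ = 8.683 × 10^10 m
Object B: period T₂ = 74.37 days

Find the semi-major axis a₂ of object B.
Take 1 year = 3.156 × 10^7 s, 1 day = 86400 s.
T₁ = 104.6 years = 3.30118 × 10^9 s
T₂ = 74.37 days = 6.42557 × 10^6 s
a₁ = 8.683 × 10^10 m
Kepler's third law: (T₂/T₁)² = (a₂/a₁)³  ⇒  a₂ = a₁ (T₂/T₁)^(2/3)
T₂/T₁ = 0.00194645
(T₂/T₁)^(2/3) = 0.0155894
a₂ = 8.683 × 10^10 m × 0.0155894 = 1.35362 × 10^9 m ≈ 1.354 × 10^9 m

Final answer: a₂ = 1.354 × 10^9 m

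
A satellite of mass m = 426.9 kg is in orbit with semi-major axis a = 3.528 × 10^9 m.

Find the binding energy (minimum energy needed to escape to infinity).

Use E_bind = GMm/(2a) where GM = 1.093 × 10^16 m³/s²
a = 3.528 × 10^9 m
GM = 1.093 × 10^16 m³/s²
m = 426.9 kg
GMm = 1.093 × 10^16 × 426.9 = 4.66602 × 10^18 m³·kg/s²
2a = 7.056 × 10^9 m
E_bind = GMm/(2a) = 6.61284 × 10^8 J ≈ 661.3 MJ

Final answer: 661.3 MJ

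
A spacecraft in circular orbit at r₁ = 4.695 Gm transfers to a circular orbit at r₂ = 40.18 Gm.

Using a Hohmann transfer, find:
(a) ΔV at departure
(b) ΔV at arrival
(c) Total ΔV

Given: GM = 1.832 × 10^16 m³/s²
r₁ = 4.695 Gm = 4.695 × 10^9 m
r₂ = 40.18 Gm = 4.018 × 10^10 m
GM = 1.832 × 10^16 m³/s²
Transfer ellipse: a_t = (r₁ + r₂)/2 = 2.24375 × 10^10 m
Circular speed at r₁: v₁ = √(GM/r₁) = 1975.35 m/s
Transfer speed at r₁ (periapsis): v₁ₜ = √(GM(2/r₁ − 1/a_t)) = 2643.4 m/s
(a) ΔV₁ = v₁ₜ − v₁ = 668.045 m/s ≈ 668 m/s
Circular speed at r₂: v₂ = √(GM/r₂) = 675.239 m/s
Transfer speed at r₂ (apoapsis): v₂ₜ = √(GM(2/r₂ − 1/a_t)) = 308.879 m/s
(b) ΔV₂ = v₂ − v₂ₜ = 366.36 m/s ≈ 366.4 m/s
(c) ΔV_total = ΔV₁ + ΔV₂ = 1034.41 m/s ≈ 1.034 km/s

Final answer:
(a) ΔV₁ = 668 m/s
(b) ΔV₂ = 366.4 m/s
(c) ΔV_total = 1.034 km/s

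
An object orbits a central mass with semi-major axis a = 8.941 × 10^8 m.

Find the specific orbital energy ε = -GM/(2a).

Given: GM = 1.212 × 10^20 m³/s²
a = 8.941 × 10^8 m
GM = 1.212 × 10^20 m³/s²
2a = 1.7882 × 10^9 m
ε = −GM/(2a) = -6.77777 × 10^10 J/kg ≈ -67.78 GJ/kg

Final answer: -67.78 GJ/kg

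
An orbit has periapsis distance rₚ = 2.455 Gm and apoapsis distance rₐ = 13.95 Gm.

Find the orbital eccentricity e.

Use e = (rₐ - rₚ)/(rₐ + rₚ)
rₚ = 2.455 Gm = 2.455 × 10^9 m
rₐ = 13.95 Gm = 1.395 × 10^10 m
rₐ − rₚ = 1.1495 × 10^10 m
rₐ + rₚ = 1.6405 × 10^10 m
e = (rₐ − rₚ)/(rₐ + rₚ) = 0.700701

Final answer: e = 0.7007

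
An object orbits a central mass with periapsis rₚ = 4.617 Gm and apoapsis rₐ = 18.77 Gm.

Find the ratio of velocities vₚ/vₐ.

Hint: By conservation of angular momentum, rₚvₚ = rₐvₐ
rₚ = 4.617 Gm = 4.617 × 10^9 m
rₐ = 18.77 Gm = 1.877 × 10^10 m
rₚvₚ = rₐvₐ  ⇒  vₚ/vₐ = rₐ/rₚ
vₚ/vₐ = (1.877 × 10^10) / (4.617 × 10^9) = 4.06541

Final answer: vₚ/vₐ = 4.065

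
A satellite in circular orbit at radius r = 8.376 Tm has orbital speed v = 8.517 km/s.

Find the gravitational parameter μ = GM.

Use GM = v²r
r = 8.376 Tm = 8.376 × 10^12 m
v = 8.517 km/s = 8517 m/s
v² = 7.25393 × 10^7 m²/s²
GM = v²r = 7.25393 × 10^7 × 8.376 × 10^12 = 6.07589 × 10^20 m³/s²
GM ≈ 6.076 × 10^20 m³/s²

Final answer: GM = 6.076 × 10^20 m³/s²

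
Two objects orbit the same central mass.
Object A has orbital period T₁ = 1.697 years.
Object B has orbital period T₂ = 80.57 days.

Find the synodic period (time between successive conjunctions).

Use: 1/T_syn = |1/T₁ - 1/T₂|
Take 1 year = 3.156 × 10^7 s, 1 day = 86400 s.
T₁ = 1.697 years = 5.35573 × 10^7 s
T₂ = 80.57 days = 6.96125 × 10^6 s
1/T₁ = 1.86716 × 10^-8 s⁻¹
1/T₂ = 1.43652 × 10^-7 s⁻¹
|1/T₁ − 1/T₂| = 1.24981 × 10^-7 s⁻¹
T_syn = 1 / |1/T₁ − 1/T₂| = 8.00123 × 10^6 s ≈ 92.61 days

Final answer: T_syn = 92.61 days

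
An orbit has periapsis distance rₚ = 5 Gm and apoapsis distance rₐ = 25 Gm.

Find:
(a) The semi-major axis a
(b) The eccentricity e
rₚ = 5 Gm = 5 × 10^9 m
rₐ = 25 Gm = 2.5 × 10^10 m
(a) a = (rₚ + rₐ)/2 = 1.5 × 10^10 m ≈ 15 Gm
(b) e = (rₐ − rₚ)/(rₐ + rₚ) = (2 × 10^10) / (3 × 10^10) = 0.666667

Final answer:
(a) a = 15 Gm
(b) e = 0.6667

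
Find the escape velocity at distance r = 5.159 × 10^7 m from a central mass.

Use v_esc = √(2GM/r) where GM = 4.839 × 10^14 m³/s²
r = 5.159 × 10^7 m
GM = 4.839 × 10^14 m³/s²
2GM/r = 2 × (4.839 × 10^14) / (5.159 × 10^7) = 1.87594 × 10^7 m²/s²
v_esc = √(2GM/r) = 4331.22 m/s ≈ 4.331 km/s

Final answer: 4.331 km/s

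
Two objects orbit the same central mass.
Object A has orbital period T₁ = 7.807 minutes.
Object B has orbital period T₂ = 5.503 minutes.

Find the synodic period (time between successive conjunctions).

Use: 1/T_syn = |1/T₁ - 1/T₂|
T₁ = 7.807 minutes = 468.42 s
T₂ = 5.503 minutes = 330.18 s
1/T₁ = 0.00213484 s⁻¹
1/T₂ = 0.00302865 s⁻¹
|1/T₁ − 1/T₂| = 0.000893815 s⁻¹
T_syn = 1 / |1/T₁ − 1/T₂| = 1118.8 s ≈ 18.65 minutes

Final answer: T_syn = 18.65 minutes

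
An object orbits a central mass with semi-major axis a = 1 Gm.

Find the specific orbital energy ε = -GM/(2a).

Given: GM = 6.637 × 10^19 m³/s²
a = 1 Gm = 1 × 10^9 m
GM = 6.637 × 10^19 m³/s²
2a = 2 × 10^9 m
ε = −GM/(2a) = -3.3185 × 10^10 J/kg ≈ -33.18 GJ/kg

Final answer: -33.18 GJ/kg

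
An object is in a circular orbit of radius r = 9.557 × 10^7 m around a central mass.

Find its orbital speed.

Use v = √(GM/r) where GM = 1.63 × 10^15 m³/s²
r = 9.557 × 10^7 m
GM = 1.63 × 10^15 m³/s²
GM/r = (1.63 × 10^15) / (9.557 × 10^7) = 1.70556 × 10^7 m²/s²
v = √(GM/r) = 4129.84 m/s ≈ 4.13 km/s

Final answer: 4.13 km/s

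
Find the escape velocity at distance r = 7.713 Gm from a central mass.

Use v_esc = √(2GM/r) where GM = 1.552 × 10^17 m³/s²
r = 7.713 Gm = 7.713 × 10^9 m
GM = 1.552 × 10^17 m³/s²
2GM/r = 2 × (1.552 × 10^17) / (7.713 × 10^9) = 4.02437 × 10^7 m²/s²
v_esc = √(2GM/r) = 6343.8 m/s ≈ 6.344 km/s

Final answer: 6.344 km/s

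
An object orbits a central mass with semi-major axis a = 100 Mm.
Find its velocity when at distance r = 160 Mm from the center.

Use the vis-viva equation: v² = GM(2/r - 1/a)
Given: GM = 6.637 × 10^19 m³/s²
a = 100 Mm = 1 × 10^8 m
r = 160 Mm = 1.6 × 10^8 m
GM = 6.637 × 10^19 m³/s²
2/r − 1/a = 1.25 × 10^-8 − 1 × 10^-8 = 2.5 × 10^-9 m⁻¹
v² = GM (2/r − 1/a) = 1.65925 × 10^11 m²/s²
v = 407339 m/s ≈ 407.3 km/s

Final answer: 407.3 km/s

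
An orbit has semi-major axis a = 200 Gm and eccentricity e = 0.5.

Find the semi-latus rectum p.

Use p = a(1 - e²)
a = 200 Gm = 2 × 10^11 m
e = 0.5,  e² = 0.25,  1 − e² = 0.75
p = a(1 − e²) = 2 × 10^11 m × 0.75 = 1.5 × 10^11 m ≈ 150 Gm

Final answer: p = 150 Gm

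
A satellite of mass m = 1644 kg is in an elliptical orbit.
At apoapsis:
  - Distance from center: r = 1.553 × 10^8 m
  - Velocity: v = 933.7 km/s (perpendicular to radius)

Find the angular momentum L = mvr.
r = 1.553 × 10^8 m
v = 933.7 km/s = 933700 m/s
vr = 933700 × 1.553 × 10^8 = 1.45004 × 10^14 m²/s
L = m × vr = 1644 × 1.45004 × 10^14 = 2.38386 × 10^17 kg·m²/s ≈ 2.384 × 10^17 kg·m²/s

Final answer: L = 2.384 × 10^17 kg·m²/s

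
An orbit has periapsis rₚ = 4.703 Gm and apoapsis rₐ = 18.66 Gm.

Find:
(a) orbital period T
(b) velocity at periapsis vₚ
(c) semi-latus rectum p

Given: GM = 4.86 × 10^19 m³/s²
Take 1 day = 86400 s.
rₚ = 4.703 Gm = 4.703 × 10^9 m
rₐ = 18.66 Gm = 1.866 × 10^10 m
GM = 4.86 × 10^19 m³/s²
a = (rₚ + rₐ)/2 = 1.16815 × 10^10 m
e = (rₐ − rₚ)/(rₐ + rₚ) = (1.3957 × 10^10) / (2.3363 × 10^10) = 0.597398
(a) a³ = 1.59403 × 10^30 m³;  T = 2π √(a³/GM) = 2π × 181105 s = 1.13791 × 10^6 s ≈ 13.17 days
(b) vₚ² = GM (2/rₚ − 1/a) = 4.86 × 10^19 × (4.2526 × 10^-10 − 8.56054 × 10^-11) = 1.65072 × 10^10 m²/s²;  vₚ = 128480 m/s ≈ 128.5 km/s
(c) 1 − e² = 0.643116;  p = a(1 − e²) = 1.16815 × 10^10 × 0.643116 = 7.51256 × 10^9 m ≈ 7.513 Gm

Final answer:
(a) orbital period T = 13.17 days
(b) velocity at periapsis vₚ = 128.5 km/s
(c) semi-latus rectum p = 7.513 Gm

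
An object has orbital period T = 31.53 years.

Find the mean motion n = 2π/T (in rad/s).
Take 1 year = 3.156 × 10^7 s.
T = 31.53 years = 9.95087 × 10^8 s
n = 2π / (9.95087 × 10^8 s) = 6.31421 × 10^-9 rad/s ≈ 6.314 × 10^-9 rad/s

Final answer: n = 6.314 × 10^-9 rad/s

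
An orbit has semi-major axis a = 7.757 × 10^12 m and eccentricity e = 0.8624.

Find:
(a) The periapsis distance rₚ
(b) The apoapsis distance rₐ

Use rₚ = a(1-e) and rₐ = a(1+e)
a = 7.757 × 10^12 m
e = 0.8624:  1 − e = 0.1376,  1 + e = 1.8624
(a) rₚ = a(1 − e) = 7.757 × 10^12 m × 0.1376 = 1.06736 × 10^12 m ≈ 1.067 × 10^12 m
(b) rₐ = a(1 + e) = 7.757 × 10^12 m × 1.8624 = 1.44466 × 10^13 m ≈ 1.445 × 10^13 m

Final answer:
(a) rₚ = 1.067 × 10^12 m
(b) rₐ = 1.445 × 10^13 m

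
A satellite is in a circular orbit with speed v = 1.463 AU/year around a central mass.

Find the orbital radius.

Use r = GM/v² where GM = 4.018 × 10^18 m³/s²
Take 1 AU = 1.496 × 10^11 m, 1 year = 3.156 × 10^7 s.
v = 1.463 AU/year = 6934.88 m/s
GM = 4.018 × 10^18 m³/s²
v² = 4.80926 × 10^7 m²/s²
r = GM/v² = (4.018 × 10^18) / (4.80926 × 10^7) = 8.35472 × 10^10 m ≈ 0.5585 AU

Final answer: 0.5585 AU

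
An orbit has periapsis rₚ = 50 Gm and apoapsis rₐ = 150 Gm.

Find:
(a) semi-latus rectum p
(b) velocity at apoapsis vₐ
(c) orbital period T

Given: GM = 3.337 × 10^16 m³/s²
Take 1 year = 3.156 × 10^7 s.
rₚ = 50 Gm = 5 × 10^10 m
rₐ = 150 Gm = 1.5 × 10^11 m
GM = 3.337 × 10^16 m³/s²
a = (rₚ + rₐ)/2 = 1 × 10^11 m
e = (rₐ − rₚ)/(rₐ + rₚ) = (1 × 10^11) / (2 × 10^11) = 0.5
(a) 1 − e² = 0.75;  p = a(1 − e²) = 1 × 10^11 × 0.75 = 7.5 × 10^10 m ≈ 75 Gm
(b) vₐ² = GM (2/rₐ − 1/a) = 3.337 × 10^16 × (1.33333 × 10^-11 − 1 × 10^-11) = 111233 m²/s²;  vₐ = 333.517 m/s ≈ 333.5 m/s
(c) a³ = 1 × 10^33 m³;  T = 2π √(a³/GM) = 2π × 1.7311 × 10^8 s = 1.08768 × 10^9 s ≈ 34.46 years

Final answer:
(a) semi-latus rectum p = 75 Gm
(b) velocity at apoapsis vₐ = 333.5 m/s
(c) orbital period T = 34.46 years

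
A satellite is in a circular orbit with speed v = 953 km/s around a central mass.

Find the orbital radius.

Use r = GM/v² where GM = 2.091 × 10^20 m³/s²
v = 953 km/s = 953000 m/s
GM = 2.091 × 10^20 m³/s²
v² = 9.08209 × 10^11 m²/s²
r = GM/v² = (2.091 × 10^20) / (9.08209 × 10^11) = 2.30233 × 10^8 m ≈ 2.302 × 10^8 m

Final answer: 2.302 × 10^8 m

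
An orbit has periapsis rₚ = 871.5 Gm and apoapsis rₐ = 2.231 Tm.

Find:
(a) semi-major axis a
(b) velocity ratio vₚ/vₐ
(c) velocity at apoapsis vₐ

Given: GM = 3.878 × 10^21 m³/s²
rₚ = 871.5 Gm = 8.715 × 10^11 m
rₐ = 2.231 Tm = 2.231 × 10^12 m
GM = 3.878 × 10^21 m³/s²
a = (rₚ + rₐ)/2 = 1.55125 × 10^12 m
e = (rₐ − rₚ)/(rₐ + rₚ) = (1.3595 × 10^12) / (3.1025 × 10^12) = 0.438195
(a) a = 1.55125 × 10^12 m ≈ 1.551 Tm
(b) vₚ/vₐ = rₐ/rₚ (angular momentum) = (2.231 × 10^12) / (8.715 × 10^11) = 2.55995 ≈ 2.56
(c) vₐ² = GM (2/rₐ − 1/a) = 3.878 × 10^21 × (8.96459 × 10^-13 − 6.44641 × 10^-13) = 9.76549 × 10^8 m²/s²;  vₐ = 31249.8 m/s ≈ 31.25 km/s

Final answer:
(a) semi-major axis a = 1.551 Tm
(b) velocity ratio vₚ/vₐ = 2.56
(c) velocity at apoapsis vₐ = 31.25 km/s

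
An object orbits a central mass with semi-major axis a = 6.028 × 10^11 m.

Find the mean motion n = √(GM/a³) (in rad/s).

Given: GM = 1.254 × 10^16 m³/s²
a = 6.028 × 10^11 m
GM = 1.254 × 10^16 m³/s²
a³ = 2.19038 × 10^35 m³
GM/a³ = (1.254 × 10^16) / (2.19038 × 10^35) = 5.72503 × 10^-20 s⁻²
n = √(GM/a³) = 2.3927 × 10^-10 rad/s ≈ 2.393 × 10^-10 rad/s

Final answer: n = 2.393 × 10^-10 rad/s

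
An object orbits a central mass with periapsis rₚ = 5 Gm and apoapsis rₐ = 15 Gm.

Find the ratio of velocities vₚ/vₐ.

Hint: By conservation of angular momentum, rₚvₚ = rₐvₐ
rₚ = 5 Gm = 5 × 10^9 m
rₐ = 15 Gm = 1.5 × 10^10 m
rₚvₚ = rₐvₐ  ⇒  vₚ/vₐ = rₐ/rₚ
vₚ/vₐ = (1.5 × 10^10) / (5 × 10^9) = 3

Final answer: vₚ/vₐ = 3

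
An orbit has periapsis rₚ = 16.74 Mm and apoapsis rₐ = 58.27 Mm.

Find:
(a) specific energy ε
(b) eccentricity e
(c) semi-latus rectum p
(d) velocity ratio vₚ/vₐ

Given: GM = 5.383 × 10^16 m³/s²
rₚ = 16.74 Mm = 1.674 × 10^7 m
rₐ = 58.27 Mm = 5.827 × 10^7 m
GM = 5.383 × 10^16 m³/s²
a = (rₚ + rₐ)/2 = 3.7505 × 10^7 m
e = (rₐ − rₚ)/(rₐ + rₚ) = (4.153 × 10^7) / (7.501 × 10^7) = 0.55366
(a) 2a = 7.501 × 10^7 m;  ε = −GM/(2a) = -7.17638 × 10^8 J/kg ≈ -717.6 MJ/kg
(b) e = 0.55366 ≈ 0.5537
(c) 1 − e² = 0.693461;  p = a(1 − e²) = 3.7505 × 10^7 × 0.693461 = 2.60083 × 10^7 m ≈ 26.01 Mm
(d) vₚ/vₐ = rₐ/rₚ (angular momentum) = (5.827 × 10^7) / (1.674 × 10^7) = 3.48088 ≈ 3.481

Final answer:
(a) specific energy ε = -717.6 MJ/kg
(b) eccentricity e = 0.5537
(c) semi-latus rectum p = 26.01 Mm
(d) velocity ratio vₚ/vₐ = 3.481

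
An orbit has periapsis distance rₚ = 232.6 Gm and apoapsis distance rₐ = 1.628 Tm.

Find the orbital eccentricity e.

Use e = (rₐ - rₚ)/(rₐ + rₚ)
rₚ = 232.6 Gm = 2.326 × 10^11 m
rₐ = 1.628 Tm = 1.628 × 10^12 m
rₐ − rₚ = 1.3954 × 10^12 m
rₐ + rₚ = 1.8606 × 10^12 m
e = (rₐ − rₚ)/(rₐ + rₚ) = 0.749973

Final answer: e = 0.75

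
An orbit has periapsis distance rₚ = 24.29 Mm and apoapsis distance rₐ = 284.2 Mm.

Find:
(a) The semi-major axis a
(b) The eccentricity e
rₚ = 24.29 Mm = 2.429 × 10^7 m
rₐ = 284.2 Mm = 2.842 × 10^8 m
(a) a = (rₚ + rₐ)/2 = 1.54245 × 10^8 m ≈ 154.2 Mm
(b) e = (rₐ − rₚ)/(rₐ + rₚ) = (2.5991 × 10^8) / (3.0849 × 10^8) = 0.842523

Final answer:
(a) a = 154.2 Mm
(b) e = 0.8425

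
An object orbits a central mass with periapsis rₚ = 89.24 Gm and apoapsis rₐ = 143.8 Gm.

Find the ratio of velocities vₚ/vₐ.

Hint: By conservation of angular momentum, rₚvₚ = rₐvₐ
rₚ = 89.24 Gm = 8.924 × 10^10 m
rₐ = 143.8 Gm = 1.438 × 10^11 m
rₚvₚ = rₐvₐ  ⇒  vₚ/vₐ = rₐ/rₚ
vₚ/vₐ = (1.438 × 10^11) / (8.924 × 10^10) = 1.61139

Final answer: vₚ/vₐ = 1.611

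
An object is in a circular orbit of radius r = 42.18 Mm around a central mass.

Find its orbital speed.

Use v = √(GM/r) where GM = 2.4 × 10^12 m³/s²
r = 42.18 Mm = 4.218 × 10^7 m
GM = 2.4 × 10^12 m³/s²
GM/r = (2.4 × 10^12) / (4.218 × 10^7) = 56899 m²/s²
v = √(GM/r) = 238.535 m/s ≈ 238.5 m/s

Final answer: 238.5 m/s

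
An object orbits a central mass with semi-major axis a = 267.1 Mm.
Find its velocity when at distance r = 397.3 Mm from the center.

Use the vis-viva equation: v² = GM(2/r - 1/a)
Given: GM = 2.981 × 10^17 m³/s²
a = 267.1 Mm = 2.671 × 10^8 m
r = 397.3 Mm = 3.973 × 10^8 m
GM = 2.981 × 10^17 m³/s²
2/r − 1/a = 5.03398 × 10^-9 − 3.74392 × 10^-9 = 1.29006 × 10^-9 m⁻¹
v² = GM (2/r − 1/a) = 3.84568 × 10^8 m²/s²
v = 19610.4 m/s ≈ 19.61 km/s

Final answer: 19.61 km/s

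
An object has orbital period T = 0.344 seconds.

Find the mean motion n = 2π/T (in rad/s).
T = 0.344 seconds
n = 2π / 0.344 s = 18.2651 rad/s ≈ 18.27 rad/s

Final answer: n = 18.27 rad/s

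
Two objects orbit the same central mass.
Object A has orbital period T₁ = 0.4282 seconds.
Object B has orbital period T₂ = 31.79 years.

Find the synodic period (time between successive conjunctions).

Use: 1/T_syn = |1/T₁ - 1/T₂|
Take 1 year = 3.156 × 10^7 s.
T₁ = 0.4282 seconds
T₂ = 31.79 years = 1.00329 × 10^9 s
1/T₁ = 2.33536 s⁻¹
1/T₂ = 9.96718 × 10^-10 s⁻¹
|1/T₁ − 1/T₂| = 2.33536 s⁻¹
T_syn = 1 / |1/T₁ − 1/T₂| = 0.4282 s ≈ 0.4282 seconds

Final answer: T_syn = 0.4282 seconds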